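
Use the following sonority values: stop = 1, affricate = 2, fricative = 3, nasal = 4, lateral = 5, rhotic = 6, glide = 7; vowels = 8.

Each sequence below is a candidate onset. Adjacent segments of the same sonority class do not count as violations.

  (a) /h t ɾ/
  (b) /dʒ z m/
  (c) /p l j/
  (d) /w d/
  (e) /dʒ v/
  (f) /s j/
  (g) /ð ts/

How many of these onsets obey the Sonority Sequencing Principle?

4

(a) sonority 3-1-6: ill-formed.
(b) sonority 2-3-4: well-formed.
(c) sonority 1-5-7: well-formed.
(d) sonority 7-1: ill-formed.
(e) sonority 2-3: well-formed.
(f) sonority 3-7: well-formed.
(g) sonority 3-2: ill-formed.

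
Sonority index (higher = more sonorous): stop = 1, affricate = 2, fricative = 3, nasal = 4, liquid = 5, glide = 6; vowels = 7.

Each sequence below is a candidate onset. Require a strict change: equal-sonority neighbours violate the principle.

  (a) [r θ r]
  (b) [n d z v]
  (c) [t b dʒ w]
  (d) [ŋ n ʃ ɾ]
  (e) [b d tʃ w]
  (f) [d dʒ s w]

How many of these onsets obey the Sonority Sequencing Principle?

1

(a) sonority 5-3-5: ill-formed.
(b) sonority 4-1-3-3: ill-formed.
(c) sonority 1-1-2-6: ill-formed.
(d) sonority 4-4-3-5: ill-formed.
(e) sonority 1-1-2-6: ill-formed.
(f) sonority 1-2-3-6: well-formed.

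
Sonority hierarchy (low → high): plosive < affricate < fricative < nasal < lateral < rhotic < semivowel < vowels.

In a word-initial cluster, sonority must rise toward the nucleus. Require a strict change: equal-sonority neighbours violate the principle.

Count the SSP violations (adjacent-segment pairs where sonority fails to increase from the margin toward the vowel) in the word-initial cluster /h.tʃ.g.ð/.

/h/ is a fricative (sonority 3).
/tʃ/ is an affricate (sonority 2).
/g/ is a plosive (sonority 1).
/ð/ is a fricative (sonority 3).
/h/→/tʃ/: 3→2 (does not rise) — violation.
/tʃ/→/g/: 2→1 (does not rise) — violation.
/g/→/ð/: 1→3 (rises) — ok.

2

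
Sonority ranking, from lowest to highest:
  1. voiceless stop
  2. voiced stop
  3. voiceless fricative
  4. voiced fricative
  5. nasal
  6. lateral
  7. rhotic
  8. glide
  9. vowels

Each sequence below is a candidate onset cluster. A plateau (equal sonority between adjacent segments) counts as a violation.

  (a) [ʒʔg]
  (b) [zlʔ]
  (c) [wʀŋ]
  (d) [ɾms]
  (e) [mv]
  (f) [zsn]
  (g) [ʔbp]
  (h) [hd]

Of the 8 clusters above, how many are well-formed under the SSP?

0

(a) [ʒʔg]: profile 4-1-2 — violates.
(b) [zlʔ]: profile 4-6-1 — violates.
(c) [wʀŋ]: profile 8-7-5 — violates.
(d) [ɾms]: profile 7-5-3 — violates.
(e) [mv]: profile 5-4 — violates.
(f) [zsn]: profile 4-3-5 — violates.
(g) [ʔbp]: profile 1-2-1 — violates.
(h) [hd]: profile 3-2 — violates.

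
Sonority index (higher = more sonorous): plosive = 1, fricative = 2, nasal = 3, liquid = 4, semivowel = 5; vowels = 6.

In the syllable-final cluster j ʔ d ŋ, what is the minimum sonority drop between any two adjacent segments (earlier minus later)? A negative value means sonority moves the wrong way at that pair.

/j/: semivowel = 5.
/ʔ/: plosive = 1.
/d/: plosive = 1.
/ŋ/: nasal = 3.
/j/→/ʔ/: change +4.
/ʔ/→/d/: change +0.
/d/→/ŋ/: change -2.
Minimum = -2.

-2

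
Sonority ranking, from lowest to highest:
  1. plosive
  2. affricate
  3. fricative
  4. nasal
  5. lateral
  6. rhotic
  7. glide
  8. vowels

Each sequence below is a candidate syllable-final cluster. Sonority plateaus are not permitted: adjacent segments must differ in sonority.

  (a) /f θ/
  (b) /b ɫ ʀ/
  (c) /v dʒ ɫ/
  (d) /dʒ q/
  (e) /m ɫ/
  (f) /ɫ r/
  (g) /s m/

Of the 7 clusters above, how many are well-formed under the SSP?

(a) /f θ/: profile 3-3 — violates.
(b) /b ɫ ʀ/: profile 1-5-6 — violates.
(c) /v dʒ ɫ/: profile 3-2-5 — violates.
(d) /dʒ q/: profile 2-1 — obeys.
(e) /m ɫ/: profile 4-5 — violates.
(f) /ɫ r/: profile 5-6 — violates.
(g) /s m/: profile 3-4 — violates.

1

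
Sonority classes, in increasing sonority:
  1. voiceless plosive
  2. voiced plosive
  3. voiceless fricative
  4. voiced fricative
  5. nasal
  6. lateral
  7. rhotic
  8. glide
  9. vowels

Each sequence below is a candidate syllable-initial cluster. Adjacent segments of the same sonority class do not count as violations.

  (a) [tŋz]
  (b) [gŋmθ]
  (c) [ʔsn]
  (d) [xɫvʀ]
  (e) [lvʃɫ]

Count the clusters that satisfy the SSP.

(a) 1-5-4 → violates
(b) 2-5-5-3 → violates
(c) 1-3-5 → obeys
(d) 3-6-4-7 → violates
(e) 6-4-3-6 → violates

1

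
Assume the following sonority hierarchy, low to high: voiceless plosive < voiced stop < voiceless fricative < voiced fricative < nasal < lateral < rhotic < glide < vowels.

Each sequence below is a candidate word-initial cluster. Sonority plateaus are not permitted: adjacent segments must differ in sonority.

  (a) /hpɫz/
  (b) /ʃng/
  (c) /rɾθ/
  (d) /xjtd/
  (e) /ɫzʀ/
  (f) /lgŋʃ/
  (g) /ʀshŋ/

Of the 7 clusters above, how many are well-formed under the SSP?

0

(a) 3-1-6-4 → violates
(b) 3-5-2 → violates
(c) 7-7-3 → violates
(d) 3-8-1-2 → violates
(e) 6-4-7 → violates
(f) 6-2-5-3 → violates
(g) 7-3-3-5 → violates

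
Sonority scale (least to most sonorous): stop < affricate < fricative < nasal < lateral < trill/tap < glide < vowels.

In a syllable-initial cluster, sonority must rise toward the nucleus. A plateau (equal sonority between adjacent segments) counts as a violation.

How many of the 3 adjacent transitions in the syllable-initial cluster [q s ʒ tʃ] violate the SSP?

2

/q/: stop = 1.
/s/: fricative = 3.
/ʒ/: fricative = 3.
/tʃ/: affricate = 2.
/q/→/s/: 1→3 (rises) — ok.
/s/→/ʒ/: 3→3 (plateau) — violation.
/ʒ/→/tʃ/: 3→2 (does not rise) — violation.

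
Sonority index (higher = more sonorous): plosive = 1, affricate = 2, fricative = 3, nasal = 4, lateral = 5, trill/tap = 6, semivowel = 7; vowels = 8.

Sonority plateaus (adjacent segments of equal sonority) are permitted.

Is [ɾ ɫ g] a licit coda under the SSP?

/ɾ/: trill/tap = 6.
/ɫ/: lateral = 5.
/g/: plosive = 1.
The profile 6-5-1 strictly falls, so the coda satisfies the SSP.

yes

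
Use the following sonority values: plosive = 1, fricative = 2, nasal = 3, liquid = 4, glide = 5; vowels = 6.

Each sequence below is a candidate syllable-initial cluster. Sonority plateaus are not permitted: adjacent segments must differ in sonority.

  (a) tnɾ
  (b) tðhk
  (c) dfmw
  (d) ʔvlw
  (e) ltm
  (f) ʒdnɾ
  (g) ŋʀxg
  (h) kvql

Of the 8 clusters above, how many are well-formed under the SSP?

3

(a) 1-3-4 → obeys
(b) 1-2-2-1 → violates
(c) 1-2-3-5 → obeys
(d) 1-2-4-5 → obeys
(e) 4-1-3 → violates
(f) 2-1-3-4 → violates
(g) 3-4-2-1 → violates
(h) 1-2-1-4 → violates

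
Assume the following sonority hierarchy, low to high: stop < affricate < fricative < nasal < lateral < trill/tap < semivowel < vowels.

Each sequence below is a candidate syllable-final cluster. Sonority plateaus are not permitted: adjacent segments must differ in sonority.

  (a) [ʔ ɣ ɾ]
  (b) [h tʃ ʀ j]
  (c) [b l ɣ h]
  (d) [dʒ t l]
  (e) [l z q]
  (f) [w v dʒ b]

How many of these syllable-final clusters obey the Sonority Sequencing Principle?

2

(a) 1-3-6 → violates
(b) 3-2-6-7 → violates
(c) 1-5-3-3 → violates
(d) 2-1-5 → violates
(e) 5-3-1 → obeys
(f) 7-3-2-1 → obeys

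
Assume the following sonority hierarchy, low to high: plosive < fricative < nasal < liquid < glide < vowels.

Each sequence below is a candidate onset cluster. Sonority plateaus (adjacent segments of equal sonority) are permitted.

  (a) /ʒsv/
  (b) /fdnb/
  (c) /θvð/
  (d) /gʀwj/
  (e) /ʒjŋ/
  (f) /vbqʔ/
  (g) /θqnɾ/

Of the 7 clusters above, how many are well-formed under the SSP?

3

(a) /ʒsv/: profile 2-2-2 — obeys.
(b) /fdnb/: profile 2-1-3-1 — violates.
(c) /θvð/: profile 2-2-2 — obeys.
(d) /gʀwj/: profile 1-4-5-5 — obeys.
(e) /ʒjŋ/: profile 2-5-3 — violates.
(f) /vbqʔ/: profile 2-1-1-1 — violates.
(g) /θqnɾ/: profile 2-1-3-4 — violates.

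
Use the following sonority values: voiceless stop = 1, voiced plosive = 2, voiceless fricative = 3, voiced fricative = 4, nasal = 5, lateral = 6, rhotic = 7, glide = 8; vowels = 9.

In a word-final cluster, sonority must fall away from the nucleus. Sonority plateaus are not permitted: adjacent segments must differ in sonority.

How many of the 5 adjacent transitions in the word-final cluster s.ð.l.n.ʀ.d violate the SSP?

/s/ is a voiceless fricative (sonority 3).
/ð/ is a voiced fricative (sonority 4).
/l/ is a lateral (sonority 6).
/n/ is a nasal (sonority 5).
/ʀ/ is a rhotic (sonority 7).
/d/ is a voiced plosive (sonority 2).
/s/→/ð/: 3→4 (does not fall) — violation.
/ð/→/l/: 4→6 (does not fall) — violation.
/l/→/n/: 6→5 (falls) — ok.
/n/→/ʀ/: 5→7 (does not fall) — violation.
/ʀ/→/d/: 7→2 (falls) — ok.

3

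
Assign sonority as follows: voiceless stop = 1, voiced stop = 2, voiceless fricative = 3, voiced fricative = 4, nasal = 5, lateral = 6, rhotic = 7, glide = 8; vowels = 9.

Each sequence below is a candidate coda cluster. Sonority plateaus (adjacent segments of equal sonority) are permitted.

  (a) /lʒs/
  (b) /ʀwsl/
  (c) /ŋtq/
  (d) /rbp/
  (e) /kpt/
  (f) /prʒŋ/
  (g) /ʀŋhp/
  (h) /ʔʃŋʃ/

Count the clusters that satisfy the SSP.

5

(a) 6-4-3 → obeys
(b) 7-8-3-6 → violates
(c) 5-1-1 → obeys
(d) 7-2-1 → obeys
(e) 1-1-1 → obeys
(f) 1-7-4-5 → violates
(g) 7-5-3-1 → obeys
(h) 1-3-5-3 → violates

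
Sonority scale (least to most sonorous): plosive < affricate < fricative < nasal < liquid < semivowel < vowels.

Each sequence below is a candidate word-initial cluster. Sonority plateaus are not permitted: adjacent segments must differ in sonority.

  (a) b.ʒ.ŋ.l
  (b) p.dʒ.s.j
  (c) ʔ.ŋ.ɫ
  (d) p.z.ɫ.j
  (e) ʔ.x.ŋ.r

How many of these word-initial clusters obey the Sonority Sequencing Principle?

5

(a) sonority 1-3-4-5: well-formed.
(b) sonority 1-2-3-6: well-formed.
(c) sonority 1-4-5: well-formed.
(d) sonority 1-3-5-6: well-formed.
(e) sonority 1-3-4-5: well-formed.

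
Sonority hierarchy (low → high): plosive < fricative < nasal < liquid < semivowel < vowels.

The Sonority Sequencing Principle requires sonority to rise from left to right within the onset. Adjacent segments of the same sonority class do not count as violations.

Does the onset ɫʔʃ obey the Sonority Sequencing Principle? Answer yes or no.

/ɫ/ — liquid, sonority 4.
/ʔ/ — plosive, sonority 1.
/ʃ/ — fricative, sonority 2.
The profile is 4-1-2. Between /ɫ/ (4) and /ʔ/ (1) sonority does not rise, so the cluster violates the SSP.

no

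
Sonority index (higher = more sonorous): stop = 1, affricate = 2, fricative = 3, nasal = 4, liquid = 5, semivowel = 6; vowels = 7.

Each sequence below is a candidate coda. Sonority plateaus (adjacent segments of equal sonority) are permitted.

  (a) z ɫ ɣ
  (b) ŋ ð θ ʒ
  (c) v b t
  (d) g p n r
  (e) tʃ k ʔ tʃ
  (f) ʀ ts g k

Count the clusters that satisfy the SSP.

(a) sonority 3-5-3: ill-formed.
(b) sonority 4-3-3-3: well-formed.
(c) sonority 3-1-1: well-formed.
(d) sonority 1-1-4-5: ill-formed.
(e) sonority 2-1-1-2: ill-formed.
(f) sonority 5-2-1-1: well-formed.

3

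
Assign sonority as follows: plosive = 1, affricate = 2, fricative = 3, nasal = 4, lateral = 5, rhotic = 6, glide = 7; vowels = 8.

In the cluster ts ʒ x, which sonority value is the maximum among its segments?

/ts/ is an affricate (sonority 2).
/ʒ/ is a fricative (sonority 3).
/x/ is a fricative (sonority 3).
The maximum is 3.

3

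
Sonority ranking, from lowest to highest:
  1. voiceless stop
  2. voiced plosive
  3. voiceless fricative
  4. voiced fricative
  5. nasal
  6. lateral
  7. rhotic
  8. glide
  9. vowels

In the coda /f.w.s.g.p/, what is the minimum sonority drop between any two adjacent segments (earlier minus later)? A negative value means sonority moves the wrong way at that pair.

-5

/f/: voiceless fricative = 3.
/w/: glide = 8.
/s/: voiceless fricative = 3.
/g/: voiced plosive = 2.
/p/: voiceless stop = 1.
/f/→/w/: change -5.
/w/→/s/: change +5.
/s/→/g/: change +1.
/g/→/p/: change +1.
Minimum = -5.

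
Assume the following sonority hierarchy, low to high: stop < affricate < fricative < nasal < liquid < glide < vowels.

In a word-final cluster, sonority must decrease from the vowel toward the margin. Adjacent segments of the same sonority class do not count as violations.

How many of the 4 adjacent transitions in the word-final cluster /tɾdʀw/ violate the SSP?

3

/t/ is a stop (sonority 1).
/ɾ/ is a liquid (sonority 5).
/d/ is a stop (sonority 1).
/ʀ/ is a liquid (sonority 5).
/w/ is a glide (sonority 6).
/t/→/ɾ/: 1→5 (does not fall) — violation.
/ɾ/→/d/: 5→1 (falls) — ok.
/d/→/ʀ/: 1→5 (does not fall) — violation.
/ʀ/→/w/: 5→6 (does not fall) — violation.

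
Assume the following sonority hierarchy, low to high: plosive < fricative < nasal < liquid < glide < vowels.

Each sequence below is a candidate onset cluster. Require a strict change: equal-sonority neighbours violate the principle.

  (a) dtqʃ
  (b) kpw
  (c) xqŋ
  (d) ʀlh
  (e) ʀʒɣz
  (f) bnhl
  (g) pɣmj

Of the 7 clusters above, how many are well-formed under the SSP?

1

(a) sonority 1-1-1-2: ill-formed.
(b) sonority 1-1-5: ill-formed.
(c) sonority 2-1-3: ill-formed.
(d) sonority 4-4-2: ill-formed.
(e) sonority 4-2-2-2: ill-formed.
(f) sonority 1-3-2-4: ill-formed.
(g) sonority 1-2-3-5: well-formed.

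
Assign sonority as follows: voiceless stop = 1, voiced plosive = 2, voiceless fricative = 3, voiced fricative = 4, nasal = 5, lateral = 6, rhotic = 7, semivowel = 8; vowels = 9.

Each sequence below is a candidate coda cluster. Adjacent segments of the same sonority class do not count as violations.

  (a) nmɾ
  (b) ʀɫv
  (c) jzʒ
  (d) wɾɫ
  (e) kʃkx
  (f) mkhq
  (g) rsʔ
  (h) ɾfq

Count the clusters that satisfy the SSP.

5

(a) sonority 5-5-7: ill-formed.
(b) sonority 7-6-4: well-formed.
(c) sonority 8-4-4: well-formed.
(d) sonority 8-7-6: well-formed.
(e) sonority 1-3-1-3: ill-formed.
(f) sonority 5-1-3-1: ill-formed.
(g) sonority 7-3-1: well-formed.
(h) sonority 7-3-1: well-formed.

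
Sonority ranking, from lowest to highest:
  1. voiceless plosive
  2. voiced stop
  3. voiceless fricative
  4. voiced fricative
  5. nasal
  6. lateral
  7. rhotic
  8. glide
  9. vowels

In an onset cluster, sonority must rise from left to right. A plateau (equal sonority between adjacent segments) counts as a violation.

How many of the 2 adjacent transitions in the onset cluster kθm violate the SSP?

0

/k/: voiceless plosive = 1.
/θ/: voiceless fricative = 3.
/m/: nasal = 5.
/k/→/θ/: 1→3 (rises) — ok.
/θ/→/m/: 3→5 (rises) — ok.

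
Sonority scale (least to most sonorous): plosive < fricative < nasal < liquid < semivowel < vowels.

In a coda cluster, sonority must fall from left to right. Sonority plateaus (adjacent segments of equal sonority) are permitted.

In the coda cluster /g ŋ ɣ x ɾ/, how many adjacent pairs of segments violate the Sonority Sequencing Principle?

2

/g/: plosive = 1.
/ŋ/: nasal = 3.
/ɣ/: fricative = 2.
/x/: fricative = 2.
/ɾ/: liquid = 4.
/g/→/ŋ/: 1→3 (does not fall) — violation.
/ŋ/→/ɣ/: 3→2 (falls) — ok.
/ɣ/→/x/: 2→2 (plateau, allowed) — ok.
/x/→/ɾ/: 2→4 (does not fall) — violation.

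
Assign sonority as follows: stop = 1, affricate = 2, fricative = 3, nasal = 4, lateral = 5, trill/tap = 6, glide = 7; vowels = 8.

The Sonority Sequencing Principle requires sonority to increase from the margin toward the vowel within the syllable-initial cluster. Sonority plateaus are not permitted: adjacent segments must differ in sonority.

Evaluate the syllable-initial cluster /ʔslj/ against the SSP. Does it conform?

yes

/ʔ/: stop = 1.
/s/: fricative = 3.
/l/: lateral = 5.
/j/: glide = 7.
The profile 1-3-5-7 strictly rises, so the syllable-initial cluster satisfies the SSP.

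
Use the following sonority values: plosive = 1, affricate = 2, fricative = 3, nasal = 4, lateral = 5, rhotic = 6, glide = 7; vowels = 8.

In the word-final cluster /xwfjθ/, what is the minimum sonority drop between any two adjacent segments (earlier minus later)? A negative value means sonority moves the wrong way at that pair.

-4

/x/ is a fricative (sonority 3).
/w/ is a glide (sonority 7).
/f/ is a fricative (sonority 3).
/j/ is a glide (sonority 7).
/θ/ is a fricative (sonority 3).
/x/→/w/: change -4.
/w/→/f/: change +4.
/f/→/j/: change -4.
/j/→/θ/: change +4.
Minimum = -4.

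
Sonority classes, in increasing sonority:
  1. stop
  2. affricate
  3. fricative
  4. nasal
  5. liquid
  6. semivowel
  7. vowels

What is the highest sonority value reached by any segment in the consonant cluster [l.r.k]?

/l/: liquid = 5.
/r/: liquid = 5.
/k/: stop = 1.
The maximum is 5.

5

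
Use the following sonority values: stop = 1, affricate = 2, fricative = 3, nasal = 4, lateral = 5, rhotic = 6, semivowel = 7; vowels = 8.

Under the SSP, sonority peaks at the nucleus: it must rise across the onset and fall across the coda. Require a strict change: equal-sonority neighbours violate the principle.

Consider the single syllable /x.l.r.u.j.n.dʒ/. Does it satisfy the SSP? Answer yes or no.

yes

Onset: /x/ is a fricative (sonority 3), /l/ is a lateral (sonority 5), /r/ is a rhotic (sonority 6); then the nucleus /u/ (sonority 8).
Onset profile 3-5-6-8 — rises to the nucleus.
Coda: /j/ is a semivowel (sonority 7), /n/ is a nasal (sonority 4), /dʒ/ is an affricate (sonority 2).
Coda profile 8-7-4-2 — falls from the nucleus.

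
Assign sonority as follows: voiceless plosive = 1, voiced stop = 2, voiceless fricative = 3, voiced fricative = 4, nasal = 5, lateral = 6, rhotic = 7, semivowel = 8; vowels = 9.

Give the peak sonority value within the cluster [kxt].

3

/k/ is a voiceless plosive (sonority 1).
/x/ is a voiceless fricative (sonority 3).
/t/ is a voiceless plosive (sonority 1).
The maximum is 3.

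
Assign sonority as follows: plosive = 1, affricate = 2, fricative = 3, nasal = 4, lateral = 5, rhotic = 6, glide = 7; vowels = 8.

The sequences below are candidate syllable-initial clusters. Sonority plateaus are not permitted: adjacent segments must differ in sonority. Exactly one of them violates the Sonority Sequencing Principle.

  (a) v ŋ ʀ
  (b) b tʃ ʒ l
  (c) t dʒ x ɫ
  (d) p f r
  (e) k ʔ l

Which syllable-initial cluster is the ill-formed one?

(a) v ŋ ʀ: profile 3-4-6 — obeys.
(b) b tʃ ʒ l: profile 1-2-3-5 — obeys.
(c) t dʒ x ɫ: profile 1-2-3-5 — obeys.
(d) p f r: profile 1-3-6 — obeys.
(e) k ʔ l: profile 1-1-5 — violates.

e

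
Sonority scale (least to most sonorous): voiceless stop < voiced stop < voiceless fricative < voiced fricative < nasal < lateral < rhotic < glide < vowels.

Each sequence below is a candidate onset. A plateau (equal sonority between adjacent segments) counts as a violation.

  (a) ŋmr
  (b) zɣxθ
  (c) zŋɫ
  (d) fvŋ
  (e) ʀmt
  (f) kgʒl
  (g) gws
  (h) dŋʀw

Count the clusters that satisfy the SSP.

(a) 5-5-7 → violates
(b) 4-4-3-3 → violates
(c) 4-5-6 → obeys
(d) 3-4-5 → obeys
(e) 7-5-1 → violates
(f) 1-2-4-6 → obeys
(g) 2-8-3 → violates
(h) 2-5-7-8 → obeys

4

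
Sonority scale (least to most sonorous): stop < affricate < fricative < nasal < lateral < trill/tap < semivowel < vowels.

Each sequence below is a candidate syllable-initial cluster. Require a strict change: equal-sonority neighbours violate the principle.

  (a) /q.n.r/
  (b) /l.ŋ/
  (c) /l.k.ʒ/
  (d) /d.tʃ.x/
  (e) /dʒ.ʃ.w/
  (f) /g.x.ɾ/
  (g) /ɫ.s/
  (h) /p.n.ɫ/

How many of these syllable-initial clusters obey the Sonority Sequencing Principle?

(a) /q.n.r/: profile 1-4-6 — obeys.
(b) /l.ŋ/: profile 5-4 — violates.
(c) /l.k.ʒ/: profile 5-1-3 — violates.
(d) /d.tʃ.x/: profile 1-2-3 — obeys.
(e) /dʒ.ʃ.w/: profile 2-3-7 — obeys.
(f) /g.x.ɾ/: profile 1-3-6 — obeys.
(g) /ɫ.s/: profile 5-3 — violates.
(h) /p.n.ɫ/: profile 1-4-5 — obeys.

5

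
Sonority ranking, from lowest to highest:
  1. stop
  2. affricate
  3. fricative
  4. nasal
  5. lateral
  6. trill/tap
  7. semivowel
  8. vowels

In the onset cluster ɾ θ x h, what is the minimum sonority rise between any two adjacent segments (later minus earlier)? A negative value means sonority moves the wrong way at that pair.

/ɾ/: trill/tap = 6.
/θ/: fricative = 3.
/x/: fricative = 3.
/h/: fricative = 3.
/ɾ/→/θ/: change -3.
/θ/→/x/: change +0.
/x/→/h/: change +0.
Minimum = -3.

-3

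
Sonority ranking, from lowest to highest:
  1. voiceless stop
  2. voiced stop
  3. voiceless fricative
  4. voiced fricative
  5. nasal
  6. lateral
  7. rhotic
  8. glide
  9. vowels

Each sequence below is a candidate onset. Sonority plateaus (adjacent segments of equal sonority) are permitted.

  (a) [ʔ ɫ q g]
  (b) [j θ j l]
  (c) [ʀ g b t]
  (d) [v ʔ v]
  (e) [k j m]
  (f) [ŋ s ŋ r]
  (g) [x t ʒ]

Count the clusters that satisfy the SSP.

0

(a) [ʔ ɫ q g]: profile 1-6-1-2 — violates.
(b) [j θ j l]: profile 8-3-8-6 — violates.
(c) [ʀ g b t]: profile 7-2-2-1 — violates.
(d) [v ʔ v]: profile 4-1-4 — violates.
(e) [k j m]: profile 1-8-5 — violates.
(f) [ŋ s ŋ r]: profile 5-3-5-7 — violates.
(g) [x t ʒ]: profile 3-1-4 — violates.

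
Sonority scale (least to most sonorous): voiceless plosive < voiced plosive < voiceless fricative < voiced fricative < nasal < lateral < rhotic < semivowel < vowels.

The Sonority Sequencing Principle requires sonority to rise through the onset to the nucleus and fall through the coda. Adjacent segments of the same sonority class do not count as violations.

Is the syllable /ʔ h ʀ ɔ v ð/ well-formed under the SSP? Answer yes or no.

yes

Onset: /ʔ/ is a voiceless plosive (sonority 1), /h/ is a voiceless fricative (sonority 3), /ʀ/ is a rhotic (sonority 7); then the nucleus /ɔ/ (sonority 9).
Onset profile 1-3-7-9 — rises to the nucleus.
Coda: /v/ is a voiced fricative (sonority 4), /ð/ is a voiced fricative (sonority 4).
Coda profile 9-4-4 — falls from the nucleus.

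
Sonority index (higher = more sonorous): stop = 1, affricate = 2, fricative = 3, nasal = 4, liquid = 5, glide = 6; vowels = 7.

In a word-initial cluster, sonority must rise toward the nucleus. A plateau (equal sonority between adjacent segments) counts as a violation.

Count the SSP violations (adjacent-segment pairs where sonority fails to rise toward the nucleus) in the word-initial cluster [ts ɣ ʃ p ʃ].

/ts/ — affricate, sonority 2.
/ɣ/ — fricative, sonority 3.
/ʃ/ — fricative, sonority 3.
/p/ — stop, sonority 1.
/ʃ/ — fricative, sonority 3.
/ts/→/ɣ/: 2→3 (rises) — ok.
/ɣ/→/ʃ/: 3→3 (plateau) — violation.
/ʃ/→/p/: 3→1 (does not rise) — violation.
/p/→/ʃ/: 1→3 (rises) — ok.

2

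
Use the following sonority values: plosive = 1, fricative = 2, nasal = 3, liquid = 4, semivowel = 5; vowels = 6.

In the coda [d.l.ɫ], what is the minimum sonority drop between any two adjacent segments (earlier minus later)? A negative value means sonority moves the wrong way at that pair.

-3

/d/: plosive = 1.
/l/: liquid = 4.
/ɫ/: liquid = 4.
/d/→/l/: change -3.
/l/→/ɫ/: change +0.
Minimum = -3.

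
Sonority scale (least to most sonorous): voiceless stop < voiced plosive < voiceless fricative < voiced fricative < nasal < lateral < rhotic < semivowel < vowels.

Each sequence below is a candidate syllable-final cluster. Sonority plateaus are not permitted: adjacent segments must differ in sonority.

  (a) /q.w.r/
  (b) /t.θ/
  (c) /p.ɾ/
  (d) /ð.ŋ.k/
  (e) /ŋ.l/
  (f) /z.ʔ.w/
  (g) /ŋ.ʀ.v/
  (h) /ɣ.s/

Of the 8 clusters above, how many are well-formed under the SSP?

1

(a) 1-8-7 → violates
(b) 1-3 → violates
(c) 1-7 → violates
(d) 4-5-1 → violates
(e) 5-6 → violates
(f) 4-1-8 → violates
(g) 5-7-4 → violates
(h) 4-3 → obeys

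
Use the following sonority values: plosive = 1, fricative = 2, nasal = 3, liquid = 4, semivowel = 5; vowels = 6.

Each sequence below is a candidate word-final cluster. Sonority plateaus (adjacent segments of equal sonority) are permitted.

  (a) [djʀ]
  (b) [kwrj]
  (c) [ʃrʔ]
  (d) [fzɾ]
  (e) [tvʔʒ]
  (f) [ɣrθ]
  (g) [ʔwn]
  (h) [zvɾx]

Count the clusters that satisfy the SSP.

0

(a) 1-5-4 → violates
(b) 1-5-4-5 → violates
(c) 2-4-1 → violates
(d) 2-2-4 → violates
(e) 1-2-1-2 → violates
(f) 2-4-2 → violates
(g) 1-5-3 → violates
(h) 2-2-4-2 → violates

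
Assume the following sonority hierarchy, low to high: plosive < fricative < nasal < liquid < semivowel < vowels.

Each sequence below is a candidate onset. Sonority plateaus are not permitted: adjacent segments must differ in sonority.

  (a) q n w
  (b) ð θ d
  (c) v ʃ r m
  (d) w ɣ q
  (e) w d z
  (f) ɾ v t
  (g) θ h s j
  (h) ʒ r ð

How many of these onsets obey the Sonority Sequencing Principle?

1

(a) 1-3-5 → obeys
(b) 2-2-1 → violates
(c) 2-2-4-3 → violates
(d) 5-2-1 → violates
(e) 5-1-2 → violates
(f) 4-2-1 → violates
(g) 2-2-2-5 → violates
(h) 2-4-2 → violates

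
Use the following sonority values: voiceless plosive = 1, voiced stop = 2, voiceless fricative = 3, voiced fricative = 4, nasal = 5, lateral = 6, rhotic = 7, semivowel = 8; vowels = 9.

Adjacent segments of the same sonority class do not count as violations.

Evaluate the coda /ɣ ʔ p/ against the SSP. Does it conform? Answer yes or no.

/ɣ/ — voiced fricative, sonority 4.
/ʔ/ — voiceless plosive, sonority 1.
/p/ — voiceless plosive, sonority 1.
The profile 4-1-1 is non-increasing (plateaus allowed), so the coda satisfies the SSP.

yes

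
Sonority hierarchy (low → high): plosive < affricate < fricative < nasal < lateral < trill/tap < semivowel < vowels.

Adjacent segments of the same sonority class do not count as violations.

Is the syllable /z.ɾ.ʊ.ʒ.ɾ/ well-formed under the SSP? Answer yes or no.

Onset: /z/ is a fricative (sonority 3), /ɾ/ is a trill/tap (sonority 6); then the nucleus /ʊ/ (sonority 8).
Onset profile 3-6-8 — rises to the nucleus.
Coda: /ʒ/ is a fricative (sonority 3), /ɾ/ is a trill/tap (sonority 6).
Coda profile 8-3-6 — does not fall throughout.

no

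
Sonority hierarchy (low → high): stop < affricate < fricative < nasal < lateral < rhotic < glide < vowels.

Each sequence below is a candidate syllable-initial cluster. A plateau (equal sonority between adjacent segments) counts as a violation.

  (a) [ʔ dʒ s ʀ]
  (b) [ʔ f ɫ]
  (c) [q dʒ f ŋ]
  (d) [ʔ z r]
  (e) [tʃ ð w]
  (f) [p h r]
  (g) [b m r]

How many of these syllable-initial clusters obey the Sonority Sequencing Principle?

(a) 1-2-3-6 → obeys
(b) 1-3-5 → obeys
(c) 1-2-3-4 → obeys
(d) 1-3-6 → obeys
(e) 2-3-7 → obeys
(f) 1-3-6 → obeys
(g) 1-4-6 → obeys

7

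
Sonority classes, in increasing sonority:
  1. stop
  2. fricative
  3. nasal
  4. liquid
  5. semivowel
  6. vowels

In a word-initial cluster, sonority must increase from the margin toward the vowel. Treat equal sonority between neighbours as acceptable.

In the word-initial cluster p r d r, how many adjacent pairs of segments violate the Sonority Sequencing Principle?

/p/: stop = 1.
/r/: liquid = 4.
/d/: stop = 1.
/r/: liquid = 4.
/p/→/r/: 1→4 (rises) — ok.
/r/→/d/: 4→1 (does not rise) — violation.
/d/→/r/: 1→4 (rises) — ok.

1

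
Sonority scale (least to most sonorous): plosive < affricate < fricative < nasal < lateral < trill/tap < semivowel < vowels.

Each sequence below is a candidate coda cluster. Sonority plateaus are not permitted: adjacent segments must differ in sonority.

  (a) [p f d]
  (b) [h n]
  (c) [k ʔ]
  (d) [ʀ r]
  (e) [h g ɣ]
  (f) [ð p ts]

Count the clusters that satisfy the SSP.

(a) sonority 1-3-1: ill-formed.
(b) sonority 3-4: ill-formed.
(c) sonority 1-1: ill-formed.
(d) sonority 6-6: ill-formed.
(e) sonority 3-1-3: ill-formed.
(f) sonority 3-1-2: ill-formed.

0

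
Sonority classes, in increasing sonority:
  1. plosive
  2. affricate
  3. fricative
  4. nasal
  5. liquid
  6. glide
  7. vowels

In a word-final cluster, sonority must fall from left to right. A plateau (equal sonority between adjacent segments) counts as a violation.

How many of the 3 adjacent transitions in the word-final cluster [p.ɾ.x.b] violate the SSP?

/p/ is a plosive (sonority 1).
/ɾ/ is a liquid (sonority 5).
/x/ is a fricative (sonority 3).
/b/ is a plosive (sonority 1).
/p/→/ɾ/: 1→5 (does not fall) — violation.
/ɾ/→/x/: 5→3 (falls) — ok.
/x/→/b/: 3→1 (falls) — ok.

1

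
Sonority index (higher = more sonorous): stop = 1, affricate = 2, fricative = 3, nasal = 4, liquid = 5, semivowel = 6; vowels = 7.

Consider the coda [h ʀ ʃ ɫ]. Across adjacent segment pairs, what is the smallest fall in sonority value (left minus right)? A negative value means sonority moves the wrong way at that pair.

-2

/h/: fricative = 3.
/ʀ/: liquid = 5.
/ʃ/: fricative = 3.
/ɫ/: liquid = 5.
/h/→/ʀ/: change -2.
/ʀ/→/ʃ/: change +2.
/ʃ/→/ɫ/: change -2.
Minimum = -2.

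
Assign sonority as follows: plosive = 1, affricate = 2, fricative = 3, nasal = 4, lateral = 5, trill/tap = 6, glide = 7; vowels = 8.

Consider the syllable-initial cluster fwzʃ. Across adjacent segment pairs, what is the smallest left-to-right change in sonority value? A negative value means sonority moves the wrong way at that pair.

-4

/f/ — fricative, sonority 3.
/w/ — glide, sonority 7.
/z/ — fricative, sonority 3.
/ʃ/ — fricative, sonority 3.
/f/→/w/: change +4.
/w/→/z/: change -4.
/z/→/ʃ/: change +0.
Minimum = -4.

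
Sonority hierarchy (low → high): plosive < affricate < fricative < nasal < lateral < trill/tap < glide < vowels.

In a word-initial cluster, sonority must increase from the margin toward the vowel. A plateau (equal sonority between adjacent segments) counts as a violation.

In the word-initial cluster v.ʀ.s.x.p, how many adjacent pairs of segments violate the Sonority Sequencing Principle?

/v/ — fricative, sonority 3.
/ʀ/ — trill/tap, sonority 6.
/s/ — fricative, sonority 3.
/x/ — fricative, sonority 3.
/p/ — plosive, sonority 1.
/v/→/ʀ/: 3→6 (rises) — ok.
/ʀ/→/s/: 6→3 (does not rise) — violation.
/s/→/x/: 3→3 (plateau) — violation.
/x/→/p/: 3→1 (does not rise) — violation.

3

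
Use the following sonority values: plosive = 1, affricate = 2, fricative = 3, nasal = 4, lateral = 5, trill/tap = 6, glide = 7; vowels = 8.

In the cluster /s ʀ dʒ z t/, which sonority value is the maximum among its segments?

/s/ — fricative, sonority 3.
/ʀ/ — trill/tap, sonority 6.
/dʒ/ — affricate, sonority 2.
/z/ — fricative, sonority 3.
/t/ — plosive, sonority 1.
The maximum is 6.

6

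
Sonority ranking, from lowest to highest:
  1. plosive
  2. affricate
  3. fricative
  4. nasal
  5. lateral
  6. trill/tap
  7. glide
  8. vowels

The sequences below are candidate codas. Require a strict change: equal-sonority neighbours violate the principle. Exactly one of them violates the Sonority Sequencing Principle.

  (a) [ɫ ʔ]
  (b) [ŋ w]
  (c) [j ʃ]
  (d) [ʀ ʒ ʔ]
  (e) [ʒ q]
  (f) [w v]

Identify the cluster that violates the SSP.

b

(a) sonority 5-1: well-formed.
(b) sonority 4-7: ill-formed.
(c) sonority 7-3: well-formed.
(d) sonority 6-3-1: well-formed.
(e) sonority 3-1: well-formed.
(f) sonority 7-3: well-formed.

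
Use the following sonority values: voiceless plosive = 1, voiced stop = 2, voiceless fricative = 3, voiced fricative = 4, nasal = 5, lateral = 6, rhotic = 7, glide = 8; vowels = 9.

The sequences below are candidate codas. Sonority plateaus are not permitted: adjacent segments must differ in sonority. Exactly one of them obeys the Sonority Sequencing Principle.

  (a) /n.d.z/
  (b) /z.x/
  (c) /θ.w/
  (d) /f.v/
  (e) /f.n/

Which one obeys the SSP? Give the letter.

(a) sonority 5-2-4: ill-formed.
(b) sonority 4-3: well-formed.
(c) sonority 3-8: ill-formed.
(d) sonority 3-4: ill-formed.
(e) sonority 3-5: ill-formed.

b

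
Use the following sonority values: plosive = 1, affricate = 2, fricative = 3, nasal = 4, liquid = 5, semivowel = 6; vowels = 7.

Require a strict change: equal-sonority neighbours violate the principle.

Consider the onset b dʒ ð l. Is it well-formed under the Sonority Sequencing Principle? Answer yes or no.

/b/ — plosive, sonority 1.
/dʒ/ — affricate, sonority 2.
/ð/ — fricative, sonority 3.
/l/ — liquid, sonority 5.
The profile 1-2-3-5 strictly rises, so the onset satisfies the SSP.

yes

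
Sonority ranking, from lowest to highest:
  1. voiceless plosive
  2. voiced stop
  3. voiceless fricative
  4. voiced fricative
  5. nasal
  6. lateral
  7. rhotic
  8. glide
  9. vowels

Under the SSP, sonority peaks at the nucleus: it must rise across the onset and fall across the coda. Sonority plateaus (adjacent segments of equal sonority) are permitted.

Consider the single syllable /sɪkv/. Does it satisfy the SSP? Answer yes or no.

Onset: /s/ is a voiceless fricative (sonority 3); then the nucleus /ɪ/ (sonority 9).
Onset profile 3-9 — rises to the nucleus.
Coda: /k/ is a voiceless plosive (sonority 1), /v/ is a voiced fricative (sonority 4).
Coda profile 9-1-4 — does not fall throughout.

no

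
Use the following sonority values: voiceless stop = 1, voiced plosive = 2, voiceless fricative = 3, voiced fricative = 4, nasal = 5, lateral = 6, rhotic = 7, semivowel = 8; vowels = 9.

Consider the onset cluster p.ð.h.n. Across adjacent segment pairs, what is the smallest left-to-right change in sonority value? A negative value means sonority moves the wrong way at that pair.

-1

/p/: voiceless stop = 1.
/ð/: voiced fricative = 4.
/h/: voiceless fricative = 3.
/n/: nasal = 5.
/p/→/ð/: change +3.
/ð/→/h/: change -1.
/h/→/n/: change +2.
Minimum = -1.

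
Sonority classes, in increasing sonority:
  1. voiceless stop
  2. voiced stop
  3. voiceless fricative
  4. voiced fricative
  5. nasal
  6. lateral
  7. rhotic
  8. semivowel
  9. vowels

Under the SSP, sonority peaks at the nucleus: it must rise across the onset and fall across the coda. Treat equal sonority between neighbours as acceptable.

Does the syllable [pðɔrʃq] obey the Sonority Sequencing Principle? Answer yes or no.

Onset: /p/ is a voiceless stop (sonority 1), /ð/ is a voiced fricative (sonority 4); then the nucleus /ɔ/ (sonority 9).
Onset profile 1-4-9 — rises to the nucleus.
Coda: /r/ is a rhotic (sonority 7), /ʃ/ is a voiceless fricative (sonority 3), /q/ is a voiceless stop (sonority 1).
Coda profile 9-7-3-1 — falls from the nucleus.

yes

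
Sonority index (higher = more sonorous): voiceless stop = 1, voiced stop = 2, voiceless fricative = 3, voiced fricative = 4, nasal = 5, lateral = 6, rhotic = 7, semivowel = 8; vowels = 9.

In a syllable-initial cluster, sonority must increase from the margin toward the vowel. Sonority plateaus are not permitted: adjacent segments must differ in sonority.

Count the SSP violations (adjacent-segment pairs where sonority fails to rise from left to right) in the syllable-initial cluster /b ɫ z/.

/b/ — voiced stop, sonority 2.
/ɫ/ — lateral, sonority 6.
/z/ — voiced fricative, sonority 4.
/b/→/ɫ/: 2→6 (rises) — ok.
/ɫ/→/z/: 6→4 (does not rise) — violation.

1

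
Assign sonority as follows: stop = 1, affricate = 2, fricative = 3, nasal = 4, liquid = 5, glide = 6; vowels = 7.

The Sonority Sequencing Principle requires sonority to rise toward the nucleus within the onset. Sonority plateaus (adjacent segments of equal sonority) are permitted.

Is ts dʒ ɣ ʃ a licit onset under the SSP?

yes

/ts/ — affricate, sonority 2.
/dʒ/ — affricate, sonority 2.
/ɣ/ — fricative, sonority 3.
/ʃ/ — fricative, sonority 3.
The profile 2-2-3-3 is non-decreasing (plateaus allowed), so the onset satisfies the SSP.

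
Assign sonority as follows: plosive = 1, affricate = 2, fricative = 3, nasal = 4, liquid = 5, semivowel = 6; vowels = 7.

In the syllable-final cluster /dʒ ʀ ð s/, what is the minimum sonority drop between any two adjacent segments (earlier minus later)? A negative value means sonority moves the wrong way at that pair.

/dʒ/ — affricate, sonority 2.
/ʀ/ — liquid, sonority 5.
/ð/ — fricative, sonority 3.
/s/ — fricative, sonority 3.
/dʒ/→/ʀ/: change -3.
/ʀ/→/ð/: change +2.
/ð/→/s/: change +0.
Minimum = -3.

-3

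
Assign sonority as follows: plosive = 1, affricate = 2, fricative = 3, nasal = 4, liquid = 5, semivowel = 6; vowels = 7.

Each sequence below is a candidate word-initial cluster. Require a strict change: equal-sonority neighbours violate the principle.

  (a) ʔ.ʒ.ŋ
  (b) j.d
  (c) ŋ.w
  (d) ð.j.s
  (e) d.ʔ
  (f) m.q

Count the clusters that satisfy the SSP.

2

(a) 1-3-4 → obeys
(b) 6-1 → violates
(c) 4-6 → obeys
(d) 3-6-3 → violates
(e) 1-1 → violates
(f) 4-1 → violates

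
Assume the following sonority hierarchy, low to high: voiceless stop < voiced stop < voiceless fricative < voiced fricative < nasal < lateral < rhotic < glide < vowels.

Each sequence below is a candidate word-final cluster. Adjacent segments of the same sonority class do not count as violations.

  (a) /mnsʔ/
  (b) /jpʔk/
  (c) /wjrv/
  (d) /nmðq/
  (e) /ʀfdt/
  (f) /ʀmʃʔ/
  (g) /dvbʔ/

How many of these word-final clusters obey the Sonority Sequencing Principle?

6

(a) 5-5-3-1 → obeys
(b) 8-1-1-1 → obeys
(c) 8-8-7-4 → obeys
(d) 5-5-4-1 → obeys
(e) 7-3-2-1 → obeys
(f) 7-5-3-1 → obeys
(g) 2-4-2-1 → violates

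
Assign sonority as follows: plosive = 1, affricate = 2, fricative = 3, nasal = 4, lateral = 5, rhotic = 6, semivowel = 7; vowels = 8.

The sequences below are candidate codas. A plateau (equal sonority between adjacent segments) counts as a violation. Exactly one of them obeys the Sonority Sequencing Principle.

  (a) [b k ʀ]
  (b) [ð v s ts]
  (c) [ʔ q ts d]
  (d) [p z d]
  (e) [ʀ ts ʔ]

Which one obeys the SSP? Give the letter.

e

(a) 1-1-6 → violates
(b) 3-3-3-2 → violates
(c) 1-1-2-1 → violates
(d) 1-3-1 → violates
(e) 6-2-1 → obeys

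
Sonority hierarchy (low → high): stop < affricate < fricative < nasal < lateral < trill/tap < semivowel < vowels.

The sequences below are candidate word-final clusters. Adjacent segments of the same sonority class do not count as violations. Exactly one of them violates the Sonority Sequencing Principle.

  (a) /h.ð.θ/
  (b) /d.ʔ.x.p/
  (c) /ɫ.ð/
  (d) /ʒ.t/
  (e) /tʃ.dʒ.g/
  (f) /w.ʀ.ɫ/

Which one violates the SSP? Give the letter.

(a) sonority 3-3-3: well-formed.
(b) sonority 1-1-3-1: ill-formed.
(c) sonority 5-3: well-formed.
(d) sonority 3-1: well-formed.
(e) sonority 2-2-1: well-formed.
(f) sonority 7-6-5: well-formed.

b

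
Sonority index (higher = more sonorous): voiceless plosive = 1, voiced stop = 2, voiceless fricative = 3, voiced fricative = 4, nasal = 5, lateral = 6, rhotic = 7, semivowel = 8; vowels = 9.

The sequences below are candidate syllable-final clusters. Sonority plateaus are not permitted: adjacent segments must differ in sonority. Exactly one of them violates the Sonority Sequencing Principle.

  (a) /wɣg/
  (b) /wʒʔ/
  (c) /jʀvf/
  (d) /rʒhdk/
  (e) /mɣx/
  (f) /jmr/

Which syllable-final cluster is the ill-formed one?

f

(a) 8-4-2 → obeys
(b) 8-4-1 → obeys
(c) 8-7-4-3 → obeys
(d) 7-4-3-2-1 → obeys
(e) 5-4-3 → obeys
(f) 8-5-7 → violates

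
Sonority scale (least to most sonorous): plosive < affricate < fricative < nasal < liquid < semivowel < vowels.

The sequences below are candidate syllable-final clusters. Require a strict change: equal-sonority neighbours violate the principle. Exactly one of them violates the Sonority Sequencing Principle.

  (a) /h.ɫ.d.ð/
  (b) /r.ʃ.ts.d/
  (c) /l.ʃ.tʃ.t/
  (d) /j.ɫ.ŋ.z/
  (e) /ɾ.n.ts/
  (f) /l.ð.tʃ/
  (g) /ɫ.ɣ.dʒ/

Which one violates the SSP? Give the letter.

a

(a) /h.ɫ.d.ð/: profile 3-5-1-3 — violates.
(b) /r.ʃ.ts.d/: profile 5-3-2-1 — obeys.
(c) /l.ʃ.tʃ.t/: profile 5-3-2-1 — obeys.
(d) /j.ɫ.ŋ.z/: profile 6-5-4-3 — obeys.
(e) /ɾ.n.ts/: profile 5-4-2 — obeys.
(f) /l.ð.tʃ/: profile 5-3-2 — obeys.
(g) /ɫ.ɣ.dʒ/: profile 5-3-2 — obeys.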